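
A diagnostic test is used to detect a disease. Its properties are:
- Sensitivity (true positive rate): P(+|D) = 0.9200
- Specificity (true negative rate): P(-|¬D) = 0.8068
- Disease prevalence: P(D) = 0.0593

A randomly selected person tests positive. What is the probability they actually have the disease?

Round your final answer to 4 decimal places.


Let D = has disease, + = positive test

Given:
- P(D) = 0.0593 (prevalence)
- P(+|D) = 0.9200 (sensitivity)
- P(-|¬D) = 0.8068 (specificity)
- P(+|¬D) = 0.1932 (false positive rate = 1 - specificity)

Step 1: Find P(+)
P(+) = P(+|D)P(D) + P(+|¬D)P(¬D)
     = 0.9200 × 0.0593 + 0.1932 × 0.9407
     = 0.05455600 + 0.18174324
     = 0.23629924

Step 2: Apply Bayes' theorem for P(D|+)
P(D|+) = P(+|D)P(D) / P(+)
       = 0.05455600 / 0.23629924
       = 0.2309


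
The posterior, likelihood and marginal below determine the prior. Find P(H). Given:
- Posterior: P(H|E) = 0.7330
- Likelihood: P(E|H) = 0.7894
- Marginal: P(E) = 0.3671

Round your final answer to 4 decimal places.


From Bayes' theorem: P(H|E) = P(E|H) × P(H) / P(E)

Rearranging for P(H):
P(H) = P(H|E) × P(E) / P(E|H)
     = 0.7330 × 0.3671 / 0.7894
     = 0.26908430 / 0.7894
     = 0.3409


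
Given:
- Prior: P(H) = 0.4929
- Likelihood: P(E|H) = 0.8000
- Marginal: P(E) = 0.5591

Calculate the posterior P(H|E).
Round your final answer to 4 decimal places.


Using Bayes' theorem:

P(H|E) = P(E|H) × P(H) / P(E)
       = 0.8000 × 0.4929 / 0.5591
       = 0.39432000 / 0.5591
       = 0.7053

The evidence strengthens our belief in H.
Prior: 0.4929 → Posterior: 0.7053


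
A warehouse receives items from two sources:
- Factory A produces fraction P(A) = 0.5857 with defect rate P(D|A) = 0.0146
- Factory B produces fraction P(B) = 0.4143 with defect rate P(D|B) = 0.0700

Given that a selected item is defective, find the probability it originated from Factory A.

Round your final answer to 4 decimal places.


Let A = from Factory A, D = defective

Given:
- P(A) = 0.5857, P(B) = 0.4143
- P(D|A) = 0.0146, P(D|B) = 0.0700

Step 1: Find P(D)
P(D) = P(D|A)P(A) + P(D|B)P(B)
     = 0.0146 × 0.5857 + 0.0700 × 0.4143
     = 0.00855122 + 0.02900100
     = 0.03755222

Step 2: Apply Bayes' theorem
P(A|D) = P(D|A)P(A) / P(D)
       = 0.00855122 / 0.03755222
       = 0.2277


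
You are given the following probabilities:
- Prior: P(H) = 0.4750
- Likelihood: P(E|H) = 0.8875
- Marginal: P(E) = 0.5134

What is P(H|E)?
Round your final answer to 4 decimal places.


Using Bayes' theorem:

P(H|E) = P(E|H) × P(H) / P(E)
       = 0.8875 × 0.4750 / 0.5134
       = 0.42156250 / 0.5134
       = 0.8211

The evidence strengthens our belief in H.
Prior: 0.4750 → Posterior: 0.8211


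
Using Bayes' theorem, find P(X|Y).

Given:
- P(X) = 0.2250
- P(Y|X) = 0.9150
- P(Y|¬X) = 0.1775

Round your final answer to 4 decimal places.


Bayes' theorem: P(X|Y) = P(Y|X) × P(X) / P(Y)

Step 1: Calculate P(Y) using law of total probability
P(Y) = P(Y|X)P(X) + P(Y|¬X)P(¬X)
     = 0.9150 × 0.2250 + 0.1775 × 0.7750
     = 0.20587500 + 0.13756250
     = 0.34343750

Step 2: Apply Bayes' theorem
P(X|Y) = P(Y|X) × P(X) / P(Y)
       = 0.20587500 / 0.34343750
       = 0.5995


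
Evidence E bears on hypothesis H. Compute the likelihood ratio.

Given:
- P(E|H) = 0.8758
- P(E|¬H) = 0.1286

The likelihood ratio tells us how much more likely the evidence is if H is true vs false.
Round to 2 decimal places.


Likelihood Ratio (LR) = P(E|H) / P(E|¬H)

LR = 0.8758 / 0.1286
   = 6.81

The evidence is 6.81 times more likely if H is true than if H is false.
LR > 1, so observing E raises the odds in favor of H.


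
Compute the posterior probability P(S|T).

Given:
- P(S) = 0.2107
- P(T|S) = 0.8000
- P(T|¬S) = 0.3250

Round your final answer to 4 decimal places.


Bayes' theorem: P(S|T) = P(T|S) × P(S) / P(T)

Step 1: Calculate P(T) using law of total probability
P(T) = P(T|S)P(S) + P(T|¬S)P(¬S)
     = 0.8000 × 0.2107 + 0.3250 × 0.7893
     = 0.16856000 + 0.25652250
     = 0.42508250

Step 2: Apply Bayes' theorem
P(S|T) = P(T|S) × P(S) / P(T)
       = 0.16856000 / 0.42508250
       = 0.3965


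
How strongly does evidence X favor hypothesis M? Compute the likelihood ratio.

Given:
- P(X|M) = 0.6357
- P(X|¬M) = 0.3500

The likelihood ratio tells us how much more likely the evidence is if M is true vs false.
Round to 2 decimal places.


Likelihood Ratio (LR) = P(X|M) / P(X|¬M)

LR = 0.6357 / 0.3500
   = 1.82

The evidence is 1.82 times more likely if M is true than if M is false.
Because LR exceeds 1, X is evidence for M.


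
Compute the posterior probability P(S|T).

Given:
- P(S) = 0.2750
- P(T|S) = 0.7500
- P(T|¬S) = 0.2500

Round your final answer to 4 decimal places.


Bayes' theorem: P(S|T) = P(T|S) × P(S) / P(T)

Step 1: Calculate P(T) using law of total probability
P(T) = P(T|S)P(S) + P(T|¬S)P(¬S)
     = 0.7500 × 0.2750 + 0.2500 × 0.7250
     = 0.20625000 + 0.18125000
     = 0.38750000

Step 2: Apply Bayes' theorem
P(S|T) = P(T|S) × P(S) / P(T)
       = 0.20625000 / 0.38750000
       = 0.5323


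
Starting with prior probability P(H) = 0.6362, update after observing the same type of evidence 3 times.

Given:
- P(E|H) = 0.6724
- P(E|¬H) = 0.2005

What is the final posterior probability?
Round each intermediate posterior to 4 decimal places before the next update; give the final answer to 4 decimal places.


Sequential Bayesian updating:

Initial prior: P(H) = 0.6362

Update 1:
  P(E) = 0.6724 × 0.6362 + 0.2005 × 0.3638 = 0.42778088 + 0.07294190 = 0.50072278
  P(H|E) = 0.42778088 / 0.50072278 = 0.8543

Update 2:
  P(E) = 0.6724 × 0.8543 + 0.2005 × 0.1457 = 0.57443132 + 0.02921285 = 0.60364417
  P(H|E) = 0.57443132 / 0.60364417 = 0.9516

Update 3:
  P(E) = 0.6724 × 0.9516 + 0.2005 × 0.0484 = 0.63985584 + 0.00970420 = 0.64956004
  P(H|E) = 0.63985584 / 0.64956004 = 0.9851

Final posterior: 0.9851


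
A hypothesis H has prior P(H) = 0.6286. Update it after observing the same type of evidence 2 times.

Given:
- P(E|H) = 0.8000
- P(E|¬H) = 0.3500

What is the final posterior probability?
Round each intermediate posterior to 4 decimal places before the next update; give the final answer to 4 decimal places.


Sequential Bayesian updating:

Initial prior: P(H) = 0.6286

Update 1:
  P(E) = 0.8000 × 0.6286 + 0.3500 × 0.3714 = 0.50288000 + 0.12999000 = 0.63287000
  P(H|E) = 0.50288000 / 0.63287000 = 0.7946

Update 2:
  P(E) = 0.8000 × 0.7946 + 0.3500 × 0.2054 = 0.63568000 + 0.07189000 = 0.70757000
  P(H|E) = 0.63568000 / 0.70757000 = 0.8984

Final posterior: 0.8984


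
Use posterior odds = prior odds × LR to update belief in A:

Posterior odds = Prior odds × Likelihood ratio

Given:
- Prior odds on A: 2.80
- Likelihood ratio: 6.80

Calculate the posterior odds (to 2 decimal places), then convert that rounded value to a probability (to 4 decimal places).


Step 1: Calculate posterior odds
Posterior odds = Prior odds × LR
               = 2.80 × 6.80
               = 19.04

Step 2: Convert to probability
P(A|E) = Posterior odds / (1 + Posterior odds)
       = 19.04 / (1 + 19.04)
       = 19.04 / 20.04
       = 0.9501

The evidence increased P(A) from 0.7368 to 0.9501.


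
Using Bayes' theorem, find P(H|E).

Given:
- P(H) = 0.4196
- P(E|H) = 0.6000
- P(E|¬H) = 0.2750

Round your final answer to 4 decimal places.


Bayes' theorem: P(H|E) = P(E|H) × P(H) / P(E)

Step 1: Calculate P(E) using law of total probability
P(E) = P(E|H)P(H) + P(E|¬H)P(¬H)
     = 0.6000 × 0.4196 + 0.2750 × 0.5804
     = 0.25176000 + 0.15961000
     = 0.41137000

Step 2: Apply Bayes' theorem
P(H|E) = P(E|H) × P(H) / P(E)
       = 0.25176000 / 0.41137000
       = 0.6120


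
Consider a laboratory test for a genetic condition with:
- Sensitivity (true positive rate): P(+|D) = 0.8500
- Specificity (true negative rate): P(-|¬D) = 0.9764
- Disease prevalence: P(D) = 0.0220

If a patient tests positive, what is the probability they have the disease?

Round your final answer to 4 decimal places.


Let D = has disease, + = positive test

Given:
- P(D) = 0.0220 (prevalence)
- P(+|D) = 0.8500 (sensitivity)
- P(-|¬D) = 0.9764 (specificity)
- P(+|¬D) = 0.0236 (false positive rate = 1 - specificity)

Step 1: Find P(+)
P(+) = P(+|D)P(D) + P(+|¬D)P(¬D)
     = 0.8500 × 0.0220 + 0.0236 × 0.9780
     = 0.01870000 + 0.02308080
     = 0.04178080

Step 2: Apply Bayes' theorem for P(D|+)
P(D|+) = P(+|D)P(D) / P(+)
       = 0.01870000 / 0.04178080
       = 0.4476


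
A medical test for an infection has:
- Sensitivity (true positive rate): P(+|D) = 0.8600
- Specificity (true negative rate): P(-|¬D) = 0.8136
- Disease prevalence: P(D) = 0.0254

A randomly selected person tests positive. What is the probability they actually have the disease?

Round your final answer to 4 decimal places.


Let D = has disease, + = positive test

Given:
- P(D) = 0.0254 (prevalence)
- P(+|D) = 0.8600 (sensitivity)
- P(-|¬D) = 0.8136 (specificity)
- P(+|¬D) = 0.1864 (false positive rate = 1 - specificity)

Step 1: Find P(+)
P(+) = P(+|D)P(D) + P(+|¬D)P(¬D)
     = 0.8600 × 0.0254 + 0.1864 × 0.9746
     = 0.02184400 + 0.18166544
     = 0.20350944

Step 2: Apply Bayes' theorem for P(D|+)
P(D|+) = P(+|D)P(D) / P(+)
       = 0.02184400 / 0.20350944
       = 0.1073


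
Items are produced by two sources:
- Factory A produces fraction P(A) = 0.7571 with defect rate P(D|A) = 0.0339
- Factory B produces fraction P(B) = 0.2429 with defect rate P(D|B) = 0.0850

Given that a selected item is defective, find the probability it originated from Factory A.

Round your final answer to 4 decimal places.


Let A = from Factory A, D = defective

Given:
- P(A) = 0.7571, P(B) = 0.2429
- P(D|A) = 0.0339, P(D|B) = 0.0850

Step 1: Find P(D)
P(D) = P(D|A)P(A) + P(D|B)P(B)
     = 0.0339 × 0.7571 + 0.0850 × 0.2429
     = 0.02566569 + 0.02064650
     = 0.04631219

Step 2: Apply Bayes' theorem
P(A|D) = P(D|A)P(A) / P(D)
       = 0.02566569 / 0.04631219
       = 0.5542


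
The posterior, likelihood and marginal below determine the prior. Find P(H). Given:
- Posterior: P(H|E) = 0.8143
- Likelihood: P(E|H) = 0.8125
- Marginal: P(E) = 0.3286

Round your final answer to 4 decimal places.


From Bayes' theorem: P(H|E) = P(E|H) × P(H) / P(E)

Rearranging for P(H):
P(H) = P(H|E) × P(E) / P(E|H)
     = 0.8143 × 0.3286 / 0.8125
     = 0.26757898 / 0.8125
     = 0.3293


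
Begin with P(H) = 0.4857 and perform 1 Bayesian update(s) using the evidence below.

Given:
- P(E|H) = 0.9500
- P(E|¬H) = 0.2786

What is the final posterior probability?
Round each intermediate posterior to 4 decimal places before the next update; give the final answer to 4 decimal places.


Sequential Bayesian updating:

Initial prior: P(H) = 0.4857

Update 1:
  P(E) = 0.9500 × 0.4857 + 0.2786 × 0.5143 = 0.46141500 + 0.14328398 = 0.60469898
  P(H|E) = 0.46141500 / 0.60469898 = 0.7630

Final posterior: 0.7630


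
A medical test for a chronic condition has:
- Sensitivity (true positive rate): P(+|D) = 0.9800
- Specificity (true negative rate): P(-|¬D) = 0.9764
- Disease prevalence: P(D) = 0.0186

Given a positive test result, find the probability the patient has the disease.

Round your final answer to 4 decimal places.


Let D = has disease, + = positive test

Given:
- P(D) = 0.0186 (prevalence)
- P(+|D) = 0.9800 (sensitivity)
- P(-|¬D) = 0.9764 (specificity)
- P(+|¬D) = 0.0236 (false positive rate = 1 - specificity)

Step 1: Find P(+)
P(+) = P(+|D)P(D) + P(+|¬D)P(¬D)
     = 0.9800 × 0.0186 + 0.0236 × 0.9814
     = 0.01822800 + 0.02316104
     = 0.04138904

Step 2: Apply Bayes' theorem for P(D|+)
P(D|+) = P(+|D)P(D) / P(+)
       = 0.01822800 / 0.04138904
       = 0.4404


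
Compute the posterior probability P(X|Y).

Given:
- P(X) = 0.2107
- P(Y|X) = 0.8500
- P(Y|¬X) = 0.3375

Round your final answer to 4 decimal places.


Bayes' theorem: P(X|Y) = P(Y|X) × P(X) / P(Y)

Step 1: Calculate P(Y) using law of total probability
P(Y) = P(Y|X)P(X) + P(Y|¬X)P(¬X)
     = 0.8500 × 0.2107 + 0.3375 × 0.7893
     = 0.17909500 + 0.26638875
     = 0.44548375

Step 2: Apply Bayes' theorem
P(X|Y) = P(Y|X) × P(X) / P(Y)
       = 0.17909500 / 0.44548375
       = 0.4020


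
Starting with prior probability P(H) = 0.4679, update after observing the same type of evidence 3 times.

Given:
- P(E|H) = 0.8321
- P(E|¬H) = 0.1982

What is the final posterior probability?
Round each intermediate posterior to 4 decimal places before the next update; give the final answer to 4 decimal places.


Sequential Bayesian updating:

Initial prior: P(H) = 0.4679

Update 1:
  P(E) = 0.8321 × 0.4679 + 0.1982 × 0.5321 = 0.38933959 + 0.10546222 = 0.49480181
  P(H|E) = 0.38933959 / 0.49480181 = 0.7869

Update 2:
  P(E) = 0.8321 × 0.7869 + 0.1982 × 0.2131 = 0.65477949 + 0.04223642 = 0.69701591
  P(H|E) = 0.65477949 / 0.69701591 = 0.9394

Update 3:
  P(E) = 0.8321 × 0.9394 + 0.1982 × 0.0606 = 0.78167474 + 0.01201092 = 0.79368566
  P(H|E) = 0.78167474 / 0.79368566 = 0.9849

Final posterior: 0.9849


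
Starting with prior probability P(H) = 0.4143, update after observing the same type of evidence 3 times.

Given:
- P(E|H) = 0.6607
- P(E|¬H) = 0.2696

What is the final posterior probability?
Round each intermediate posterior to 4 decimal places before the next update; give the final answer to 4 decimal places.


Sequential Bayesian updating:

Initial prior: P(H) = 0.4143

Update 1:
  P(E) = 0.6607 × 0.4143 + 0.2696 × 0.5857 = 0.27372801 + 0.15790472 = 0.43163273
  P(H|E) = 0.27372801 / 0.43163273 = 0.6342

Update 2:
  P(E) = 0.6607 × 0.6342 + 0.2696 × 0.3658 = 0.41901594 + 0.09861968 = 0.51763562
  P(H|E) = 0.41901594 / 0.51763562 = 0.8095

Update 3:
  P(E) = 0.6607 × 0.8095 + 0.2696 × 0.1905 = 0.53483665 + 0.05135880 = 0.58619545
  P(H|E) = 0.53483665 / 0.58619545 = 0.9124

Final posterior: 0.9124


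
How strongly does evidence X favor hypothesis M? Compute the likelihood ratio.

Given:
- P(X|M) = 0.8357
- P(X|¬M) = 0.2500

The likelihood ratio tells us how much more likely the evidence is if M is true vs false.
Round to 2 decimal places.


Likelihood Ratio (LR) = P(X|M) / P(X|¬M)

LR = 0.8357 / 0.2500
   = 3.34

The evidence is 3.34 times more likely if M is true than if M is false.
LR > 1, so observing X raises the odds in favor of M.


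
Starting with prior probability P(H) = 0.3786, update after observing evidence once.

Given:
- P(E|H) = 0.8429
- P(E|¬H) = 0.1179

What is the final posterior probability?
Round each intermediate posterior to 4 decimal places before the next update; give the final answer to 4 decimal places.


Sequential Bayesian updating:

Initial prior: P(H) = 0.3786

Update 1:
  P(E) = 0.8429 × 0.3786 + 0.1179 × 0.6214 = 0.31912194 + 0.07326306 = 0.39238500
  P(H|E) = 0.31912194 / 0.39238500 = 0.8133

Final posterior: 0.8133


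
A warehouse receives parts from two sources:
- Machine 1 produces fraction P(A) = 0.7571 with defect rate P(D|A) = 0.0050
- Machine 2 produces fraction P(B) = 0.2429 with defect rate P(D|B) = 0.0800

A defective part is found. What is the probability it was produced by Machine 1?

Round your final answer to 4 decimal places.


Let A = from Machine 1, D = defective

Given:
- P(A) = 0.7571, P(B) = 0.2429
- P(D|A) = 0.0050, P(D|B) = 0.0800

Step 1: Find P(D)
P(D) = P(D|A)P(A) + P(D|B)P(B)
     = 0.0050 × 0.7571 + 0.0800 × 0.2429
     = 0.00378550 + 0.01943200
     = 0.02321750

Step 2: Apply Bayes' theorem
P(A|D) = P(D|A)P(A) / P(D)
       = 0.00378550 / 0.02321750
       = 0.1630


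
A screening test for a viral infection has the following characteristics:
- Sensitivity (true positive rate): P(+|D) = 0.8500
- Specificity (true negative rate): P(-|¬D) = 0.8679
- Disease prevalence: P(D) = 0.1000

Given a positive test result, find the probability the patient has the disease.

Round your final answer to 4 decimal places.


Let D = has disease, + = positive test

Given:
- P(D) = 0.1000 (prevalence)
- P(+|D) = 0.8500 (sensitivity)
- P(-|¬D) = 0.8679 (specificity)
- P(+|¬D) = 0.1321 (false positive rate = 1 - specificity)

Step 1: Find P(+)
P(+) = P(+|D)P(D) + P(+|¬D)P(¬D)
     = 0.8500 × 0.1000 + 0.1321 × 0.9000
     = 0.08500000 + 0.11889000
     = 0.20389000

Step 2: Apply Bayes' theorem for P(D|+)
P(D|+) = P(+|D)P(D) / P(+)
       = 0.08500000 / 0.20389000
       = 0.4169


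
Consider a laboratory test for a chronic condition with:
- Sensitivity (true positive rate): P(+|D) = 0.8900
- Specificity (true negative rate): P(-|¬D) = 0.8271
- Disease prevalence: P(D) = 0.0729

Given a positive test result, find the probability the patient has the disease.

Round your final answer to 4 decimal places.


Let D = has disease, + = positive test

Given:
- P(D) = 0.0729 (prevalence)
- P(+|D) = 0.8900 (sensitivity)
- P(-|¬D) = 0.8271 (specificity)
- P(+|¬D) = 0.1729 (false positive rate = 1 - specificity)

Step 1: Find P(+)
P(+) = P(+|D)P(D) + P(+|¬D)P(¬D)
     = 0.8900 × 0.0729 + 0.1729 × 0.9271
     = 0.06488100 + 0.16029559
     = 0.22517659

Step 2: Apply Bayes' theorem for P(D|+)
P(D|+) = P(+|D)P(D) / P(+)
       = 0.06488100 / 0.22517659
       = 0.2881


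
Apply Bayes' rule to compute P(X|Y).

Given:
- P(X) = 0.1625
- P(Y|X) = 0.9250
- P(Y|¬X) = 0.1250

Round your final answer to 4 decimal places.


Bayes' theorem: P(X|Y) = P(Y|X) × P(X) / P(Y)

Step 1: Calculate P(Y) using law of total probability
P(Y) = P(Y|X)P(X) + P(Y|¬X)P(¬X)
     = 0.9250 × 0.1625 + 0.1250 × 0.8375
     = 0.15031250 + 0.10468750
     = 0.25500000

Step 2: Apply Bayes' theorem
P(X|Y) = P(Y|X) × P(X) / P(Y)
       = 0.15031250 / 0.25500000
       = 0.5895


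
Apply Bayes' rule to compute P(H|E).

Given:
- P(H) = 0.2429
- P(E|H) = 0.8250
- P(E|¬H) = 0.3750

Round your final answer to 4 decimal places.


Bayes' theorem: P(H|E) = P(E|H) × P(H) / P(E)

Step 1: Calculate P(E) using law of total probability
P(E) = P(E|H)P(H) + P(E|¬H)P(¬H)
     = 0.8250 × 0.2429 + 0.3750 × 0.7571
     = 0.20039250 + 0.28391250
     = 0.48430500

Step 2: Apply Bayes' theorem
P(H|E) = P(E|H) × P(H) / P(E)
       = 0.20039250 / 0.48430500
       = 0.4138


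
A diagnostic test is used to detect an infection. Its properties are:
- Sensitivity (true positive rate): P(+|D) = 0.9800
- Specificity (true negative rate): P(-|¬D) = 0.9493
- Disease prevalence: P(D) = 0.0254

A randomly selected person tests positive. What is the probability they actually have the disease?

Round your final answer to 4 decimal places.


Let D = has disease, + = positive test

Given:
- P(D) = 0.0254 (prevalence)
- P(+|D) = 0.9800 (sensitivity)
- P(-|¬D) = 0.9493 (specificity)
- P(+|¬D) = 0.0507 (false positive rate = 1 - specificity)

Step 1: Find P(+)
P(+) = P(+|D)P(D) + P(+|¬D)P(¬D)
     = 0.9800 × 0.0254 + 0.0507 × 0.9746
     = 0.02489200 + 0.04941222
     = 0.07430422

Step 2: Apply Bayes' theorem for P(D|+)
P(D|+) = P(+|D)P(D) / P(+)
       = 0.02489200 / 0.07430422
       = 0.3350


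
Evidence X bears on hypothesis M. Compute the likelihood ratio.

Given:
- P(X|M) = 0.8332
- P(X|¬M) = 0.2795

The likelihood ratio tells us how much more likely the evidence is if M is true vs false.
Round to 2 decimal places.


Likelihood Ratio (LR) = P(X|M) / P(X|¬M)

LR = 0.8332 / 0.2795
   = 2.98

The evidence is 2.98 times more likely if M is true than if M is false.
Because LR exceeds 1, X is evidence for M.


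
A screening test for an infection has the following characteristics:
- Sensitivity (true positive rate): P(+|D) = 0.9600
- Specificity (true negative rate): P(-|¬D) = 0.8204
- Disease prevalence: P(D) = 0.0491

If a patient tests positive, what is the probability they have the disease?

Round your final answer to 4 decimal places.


Let D = has disease, + = positive test

Given:
- P(D) = 0.0491 (prevalence)
- P(+|D) = 0.9600 (sensitivity)
- P(-|¬D) = 0.8204 (specificity)
- P(+|¬D) = 0.1796 (false positive rate = 1 - specificity)

Step 1: Find P(+)
P(+) = P(+|D)P(D) + P(+|¬D)P(¬D)
     = 0.9600 × 0.0491 + 0.1796 × 0.9509
     = 0.04713600 + 0.17078164
     = 0.21791764

Step 2: Apply Bayes' theorem for P(D|+)
P(D|+) = P(+|D)P(D) / P(+)
       = 0.04713600 / 0.21791764
       = 0.2163


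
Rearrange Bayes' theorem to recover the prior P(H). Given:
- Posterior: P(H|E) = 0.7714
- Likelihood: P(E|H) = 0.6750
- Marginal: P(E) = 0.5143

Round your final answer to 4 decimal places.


From Bayes' theorem: P(H|E) = P(E|H) × P(H) / P(E)

Rearranging for P(H):
P(H) = P(H|E) × P(E) / P(E|H)
     = 0.7714 × 0.5143 / 0.6750
     = 0.39673102 / 0.6750
     = 0.5877


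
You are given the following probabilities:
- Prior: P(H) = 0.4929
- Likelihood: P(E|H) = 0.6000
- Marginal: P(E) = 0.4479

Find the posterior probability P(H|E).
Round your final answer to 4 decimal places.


Using Bayes' theorem:

P(H|E) = P(E|H) × P(H) / P(E)
       = 0.6000 × 0.4929 / 0.4479
       = 0.29574000 / 0.4479
       = 0.6603

The evidence strengthens our belief in H.
Prior: 0.4929 → Posterior: 0.6603


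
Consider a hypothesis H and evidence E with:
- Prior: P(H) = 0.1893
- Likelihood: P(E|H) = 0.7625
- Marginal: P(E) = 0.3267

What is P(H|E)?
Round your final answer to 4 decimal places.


Using Bayes' theorem:

P(H|E) = P(E|H) × P(H) / P(E)
       = 0.7625 × 0.1893 / 0.3267
       = 0.14434125 / 0.3267
       = 0.4418

The evidence strengthens our belief in H.
Prior: 0.1893 → Posterior: 0.4418


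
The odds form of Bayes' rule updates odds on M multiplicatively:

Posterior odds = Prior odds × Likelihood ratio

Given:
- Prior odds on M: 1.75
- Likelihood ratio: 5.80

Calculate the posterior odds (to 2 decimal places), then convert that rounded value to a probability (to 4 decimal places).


Step 1: Calculate posterior odds
Posterior odds = Prior odds × LR
               = 1.75 × 5.80
               = 10.15

Step 2: Convert to probability
P(M|E) = Posterior odds / (1 + Posterior odds)
       = 10.15 / (1 + 10.15)
       = 10.15 / 11.15
       = 0.9103

The evidence increased P(M) from 0.6364 to 0.9103.


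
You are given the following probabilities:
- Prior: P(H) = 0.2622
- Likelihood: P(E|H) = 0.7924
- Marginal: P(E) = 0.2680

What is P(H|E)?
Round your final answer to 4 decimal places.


Using Bayes' theorem:

P(H|E) = P(E|H) × P(H) / P(E)
       = 0.7924 × 0.2622 / 0.2680
       = 0.20776728 / 0.2680
       = 0.7753

The evidence strengthens our belief in H.
Prior: 0.2622 → Posterior: 0.7753


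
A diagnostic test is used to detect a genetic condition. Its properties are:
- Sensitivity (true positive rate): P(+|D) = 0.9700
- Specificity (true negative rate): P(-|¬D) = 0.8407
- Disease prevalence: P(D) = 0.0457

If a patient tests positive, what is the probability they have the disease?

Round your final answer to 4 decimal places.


Let D = has disease, + = positive test

Given:
- P(D) = 0.0457 (prevalence)
- P(+|D) = 0.9700 (sensitivity)
- P(-|¬D) = 0.8407 (specificity)
- P(+|¬D) = 0.1593 (false positive rate = 1 - specificity)

Step 1: Find P(+)
P(+) = P(+|D)P(D) + P(+|¬D)P(¬D)
     = 0.9700 × 0.0457 + 0.1593 × 0.9543
     = 0.04432900 + 0.15201999
     = 0.19634899

Step 2: Apply Bayes' theorem for P(D|+)
P(D|+) = P(+|D)P(D) / P(+)
       = 0.04432900 / 0.19634899
       = 0.2258


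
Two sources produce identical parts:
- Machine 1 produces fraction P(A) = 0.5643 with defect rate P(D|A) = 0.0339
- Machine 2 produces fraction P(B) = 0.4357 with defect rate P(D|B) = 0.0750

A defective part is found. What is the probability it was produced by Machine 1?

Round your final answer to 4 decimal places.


Let A = from Machine 1, D = defective

Given:
- P(A) = 0.5643, P(B) = 0.4357
- P(D|A) = 0.0339, P(D|B) = 0.0750

Step 1: Find P(D)
P(D) = P(D|A)P(A) + P(D|B)P(B)
     = 0.0339 × 0.5643 + 0.0750 × 0.4357
     = 0.01912977 + 0.03267750
     = 0.05180727

Step 2: Apply Bayes' theorem
P(A|D) = P(D|A)P(A) / P(D)
       = 0.01912977 / 0.05180727
       = 0.3692


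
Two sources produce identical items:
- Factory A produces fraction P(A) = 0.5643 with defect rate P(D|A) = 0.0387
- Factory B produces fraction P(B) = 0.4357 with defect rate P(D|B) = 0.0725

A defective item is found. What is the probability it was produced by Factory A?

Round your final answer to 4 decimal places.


Let A = from Factory A, D = defective

Given:
- P(A) = 0.5643, P(B) = 0.4357
- P(D|A) = 0.0387, P(D|B) = 0.0725

Step 1: Find P(D)
P(D) = P(D|A)P(A) + P(D|B)P(B)
     = 0.0387 × 0.5643 + 0.0725 × 0.4357
     = 0.02183841 + 0.03158825
     = 0.05342666

Step 2: Apply Bayes' theorem
P(A|D) = P(D|A)P(A) / P(D)
       = 0.02183841 / 0.05342666
       = 0.4088


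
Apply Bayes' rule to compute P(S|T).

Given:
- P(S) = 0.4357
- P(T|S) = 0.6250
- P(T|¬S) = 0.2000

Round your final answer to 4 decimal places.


Bayes' theorem: P(S|T) = P(T|S) × P(S) / P(T)

Step 1: Calculate P(T) using law of total probability
P(T) = P(T|S)P(S) + P(T|¬S)P(¬S)
     = 0.6250 × 0.4357 + 0.2000 × 0.5643
     = 0.27231250 + 0.11286000
     = 0.38517250

Step 2: Apply Bayes' theorem
P(S|T) = P(T|S) × P(S) / P(T)
       = 0.27231250 / 0.38517250
       = 0.7070


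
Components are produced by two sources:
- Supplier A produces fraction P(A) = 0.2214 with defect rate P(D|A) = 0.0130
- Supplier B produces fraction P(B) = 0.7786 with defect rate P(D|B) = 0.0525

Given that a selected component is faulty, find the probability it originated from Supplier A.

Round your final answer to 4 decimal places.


Let A = from Supplier A, D = faulty

Given:
- P(A) = 0.2214, P(B) = 0.7786
- P(D|A) = 0.0130, P(D|B) = 0.0525

Step 1: Find P(D)
P(D) = P(D|A)P(A) + P(D|B)P(B)
     = 0.0130 × 0.2214 + 0.0525 × 0.7786
     = 0.00287820 + 0.04087650
     = 0.04375470

Step 2: Apply Bayes' theorem
P(A|D) = P(D|A)P(A) / P(D)
       = 0.00287820 / 0.04375470
       = 0.0658


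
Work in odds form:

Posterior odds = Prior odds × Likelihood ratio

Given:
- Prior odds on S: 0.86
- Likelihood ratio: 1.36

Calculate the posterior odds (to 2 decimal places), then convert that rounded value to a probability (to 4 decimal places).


Step 1: Calculate posterior odds
Posterior odds = Prior odds × LR
               = 0.86 × 1.36
               = 1.17

Step 2: Convert to probability
P(S|E) = Posterior odds / (1 + Posterior odds)
       = 1.17 / (1 + 1.17)
       = 1.17 / 2.17
       = 0.5392

The evidence increased P(S) from 0.4624 to 0.5392.


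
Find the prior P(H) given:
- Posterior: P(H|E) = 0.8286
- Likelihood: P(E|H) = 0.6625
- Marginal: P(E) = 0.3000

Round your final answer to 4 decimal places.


From Bayes' theorem: P(H|E) = P(E|H) × P(H) / P(E)

Rearranging for P(H):
P(H) = P(H|E) × P(E) / P(E|H)
     = 0.8286 × 0.3000 / 0.6625
     = 0.24858000 / 0.6625
     = 0.3752


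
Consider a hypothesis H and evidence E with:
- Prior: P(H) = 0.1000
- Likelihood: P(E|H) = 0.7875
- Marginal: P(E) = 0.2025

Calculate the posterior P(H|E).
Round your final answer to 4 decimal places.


Using Bayes' theorem:

P(H|E) = P(E|H) × P(H) / P(E)
       = 0.7875 × 0.1000 / 0.2025
       = 0.07875000 / 0.2025
       = 0.3889

The evidence strengthens our belief in H.
Prior: 0.1000 → Posterior: 0.3889


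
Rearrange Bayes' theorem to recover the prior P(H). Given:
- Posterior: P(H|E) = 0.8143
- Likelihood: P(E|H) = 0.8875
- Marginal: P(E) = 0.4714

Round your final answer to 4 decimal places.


From Bayes' theorem: P(H|E) = P(E|H) × P(H) / P(E)

Rearranging for P(H):
P(H) = P(H|E) × P(E) / P(E|H)
     = 0.8143 × 0.4714 / 0.8875
     = 0.38386102 / 0.8875
     = 0.4325


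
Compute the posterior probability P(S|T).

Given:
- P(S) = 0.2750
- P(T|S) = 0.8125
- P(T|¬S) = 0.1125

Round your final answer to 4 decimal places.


Bayes' theorem: P(S|T) = P(T|S) × P(S) / P(T)

Step 1: Calculate P(T) using law of total probability
P(T) = P(T|S)P(S) + P(T|¬S)P(¬S)
     = 0.8125 × 0.2750 + 0.1125 × 0.7250
     = 0.22343750 + 0.08156250
     = 0.30500000

Step 2: Apply Bayes' theorem
P(S|T) = P(T|S) × P(S) / P(T)
       = 0.22343750 / 0.30500000
       = 0.7326


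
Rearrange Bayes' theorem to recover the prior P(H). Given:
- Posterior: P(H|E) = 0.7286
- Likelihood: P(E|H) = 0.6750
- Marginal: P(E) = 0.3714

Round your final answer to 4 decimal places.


From Bayes' theorem: P(H|E) = P(E|H) × P(H) / P(E)

Rearranging for P(H):
P(H) = P(H|E) × P(E) / P(E|H)
     = 0.7286 × 0.3714 / 0.6750
     = 0.27060204 / 0.6750
     = 0.4009


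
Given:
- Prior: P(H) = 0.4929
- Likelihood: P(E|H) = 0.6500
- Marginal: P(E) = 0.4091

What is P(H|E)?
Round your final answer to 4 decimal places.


Using Bayes' theorem:

P(H|E) = P(E|H) × P(H) / P(E)
       = 0.6500 × 0.4929 / 0.4091
       = 0.32038500 / 0.4091
       = 0.7831

The evidence strengthens our belief in H.
Prior: 0.4929 → Posterior: 0.7831


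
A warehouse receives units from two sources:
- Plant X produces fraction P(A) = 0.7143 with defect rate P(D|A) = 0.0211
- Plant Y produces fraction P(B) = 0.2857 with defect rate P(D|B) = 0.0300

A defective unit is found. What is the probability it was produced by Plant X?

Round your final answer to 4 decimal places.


Let A = from Plant X, D = defective

Given:
- P(A) = 0.7143, P(B) = 0.2857
- P(D|A) = 0.0211, P(D|B) = 0.0300

Step 1: Find P(D)
P(D) = P(D|A)P(A) + P(D|B)P(B)
     = 0.0211 × 0.7143 + 0.0300 × 0.2857
     = 0.01507173 + 0.00857100
     = 0.02364273

Step 2: Apply Bayes' theorem
P(A|D) = P(D|A)P(A) / P(D)
       = 0.01507173 / 0.02364273
       = 0.6375


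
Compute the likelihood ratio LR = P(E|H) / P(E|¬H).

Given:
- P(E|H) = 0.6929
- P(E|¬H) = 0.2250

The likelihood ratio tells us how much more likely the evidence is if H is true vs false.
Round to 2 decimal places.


Likelihood Ratio (LR) = P(E|H) / P(E|¬H)

LR = 0.6929 / 0.2250
   = 3.08

The evidence is 3.08 times more likely if H is true than if H is false.
Because LR exceeds 1, E is evidence for H.


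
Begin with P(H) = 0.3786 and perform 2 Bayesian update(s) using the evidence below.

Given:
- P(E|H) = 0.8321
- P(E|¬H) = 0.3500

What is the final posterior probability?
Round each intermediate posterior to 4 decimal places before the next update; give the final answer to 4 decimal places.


Sequential Bayesian updating:

Initial prior: P(H) = 0.3786

Update 1:
  P(E) = 0.8321 × 0.3786 + 0.3500 × 0.6214 = 0.31503306 + 0.21749000 = 0.53252306
  P(H|E) = 0.31503306 / 0.53252306 = 0.5916

Update 2:
  P(E) = 0.8321 × 0.5916 + 0.3500 × 0.4084 = 0.49227036 + 0.14294000 = 0.63521036
  P(H|E) = 0.49227036 / 0.63521036 = 0.7750

Final posterior: 0.7750


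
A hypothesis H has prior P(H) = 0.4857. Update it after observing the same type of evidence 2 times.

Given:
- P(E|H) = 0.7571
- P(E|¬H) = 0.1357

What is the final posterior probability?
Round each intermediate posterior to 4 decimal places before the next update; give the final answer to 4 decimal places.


Sequential Bayesian updating:

Initial prior: P(H) = 0.4857

Update 1:
  P(E) = 0.7571 × 0.4857 + 0.1357 × 0.5143 = 0.36772347 + 0.06979051 = 0.43751398
  P(H|E) = 0.36772347 / 0.43751398 = 0.8405

Update 2:
  P(E) = 0.7571 × 0.8405 + 0.1357 × 0.1595 = 0.63634255 + 0.02164415 = 0.65798670
  P(H|E) = 0.63634255 / 0.65798670 = 0.9671

Final posterior: 0.9671


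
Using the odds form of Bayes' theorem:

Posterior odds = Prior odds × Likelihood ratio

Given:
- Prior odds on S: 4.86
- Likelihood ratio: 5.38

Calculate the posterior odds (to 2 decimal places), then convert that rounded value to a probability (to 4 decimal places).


Step 1: Calculate posterior odds
Posterior odds = Prior odds × LR
               = 4.86 × 5.38
               = 26.15

Step 2: Convert to probability
P(S|E) = Posterior odds / (1 + Posterior odds)
       = 26.15 / (1 + 26.15)
       = 26.15 / 27.15
       = 0.9632

The evidence increased P(S) from 0.8294 to 0.9632.


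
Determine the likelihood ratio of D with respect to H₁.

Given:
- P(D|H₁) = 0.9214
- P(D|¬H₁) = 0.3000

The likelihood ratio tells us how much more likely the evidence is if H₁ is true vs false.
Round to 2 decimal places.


Likelihood Ratio (LR) = P(D|H₁) / P(D|¬H₁)

LR = 0.9214 / 0.3000
   = 3.07

The evidence is 3.07 times more likely if H₁ is true than if H₁ is false.
Since LR > 1, the evidence supports H₁ over ¬H₁.


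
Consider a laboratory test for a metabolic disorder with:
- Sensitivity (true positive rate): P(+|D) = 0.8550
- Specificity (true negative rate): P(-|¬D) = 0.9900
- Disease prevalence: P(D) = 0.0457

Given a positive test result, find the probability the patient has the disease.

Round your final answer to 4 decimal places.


Let D = has disease, + = positive test

Given:
- P(D) = 0.0457 (prevalence)
- P(+|D) = 0.8550 (sensitivity)
- P(-|¬D) = 0.9900 (specificity)
- P(+|¬D) = 0.0100 (false positive rate = 1 - specificity)

Step 1: Find P(+)
P(+) = P(+|D)P(D) + P(+|¬D)P(¬D)
     = 0.8550 × 0.0457 + 0.0100 × 0.9543
     = 0.03907350 + 0.00954300
     = 0.04861650

Step 2: Apply Bayes' theorem for P(D|+)
P(D|+) = P(+|D)P(D) / P(+)
       = 0.03907350 / 0.04861650
       = 0.8037


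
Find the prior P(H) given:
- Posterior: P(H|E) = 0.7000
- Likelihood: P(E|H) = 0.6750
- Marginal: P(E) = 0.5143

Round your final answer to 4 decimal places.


From Bayes' theorem: P(H|E) = P(E|H) × P(H) / P(E)

Rearranging for P(H):
P(H) = P(H|E) × P(E) / P(E|H)
     = 0.7000 × 0.5143 / 0.6750
     = 0.36001000 / 0.6750
     = 0.5333


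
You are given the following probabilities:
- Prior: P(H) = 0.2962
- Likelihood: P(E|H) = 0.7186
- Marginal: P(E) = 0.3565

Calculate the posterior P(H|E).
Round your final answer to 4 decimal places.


Using Bayes' theorem:

P(H|E) = P(E|H) × P(H) / P(E)
       = 0.7186 × 0.2962 / 0.3565
       = 0.21284932 / 0.3565
       = 0.5971

The evidence strengthens our belief in H.
Prior: 0.2962 → Posterior: 0.5971


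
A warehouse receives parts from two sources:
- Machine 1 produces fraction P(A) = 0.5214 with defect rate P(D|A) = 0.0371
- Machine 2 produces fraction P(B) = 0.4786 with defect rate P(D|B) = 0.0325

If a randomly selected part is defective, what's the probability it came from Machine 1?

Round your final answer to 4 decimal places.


Let A = from Machine 1, D = defective

Given:
- P(A) = 0.5214, P(B) = 0.4786
- P(D|A) = 0.0371, P(D|B) = 0.0325

Step 1: Find P(D)
P(D) = P(D|A)P(A) + P(D|B)P(B)
     = 0.0371 × 0.5214 + 0.0325 × 0.4786
     = 0.01934394 + 0.01555450
     = 0.03489844

Step 2: Apply Bayes' theorem
P(A|D) = P(D|A)P(A) / P(D)
       = 0.01934394 / 0.03489844
       = 0.5543


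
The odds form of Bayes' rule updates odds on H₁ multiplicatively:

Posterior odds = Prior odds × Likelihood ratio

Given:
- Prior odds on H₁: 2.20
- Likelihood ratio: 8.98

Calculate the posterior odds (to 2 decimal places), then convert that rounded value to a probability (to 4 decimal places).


Step 1: Calculate posterior odds
Posterior odds = Prior odds × LR
               = 2.20 × 8.98
               = 19.76

Step 2: Convert to probability
P(H₁|E) = Posterior odds / (1 + Posterior odds)
       = 19.76 / (1 + 19.76)
       = 19.76 / 20.76
       = 0.9518

The evidence increased P(H₁) from 0.6875 to 0.9518.


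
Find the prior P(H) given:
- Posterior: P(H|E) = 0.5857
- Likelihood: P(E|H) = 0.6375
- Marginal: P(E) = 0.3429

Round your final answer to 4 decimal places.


From Bayes' theorem: P(H|E) = P(E|H) × P(H) / P(E)

Rearranging for P(H):
P(H) = P(H|E) × P(E) / P(E|H)
     = 0.5857 × 0.3429 / 0.6375
     = 0.20083653 / 0.6375
     = 0.3150


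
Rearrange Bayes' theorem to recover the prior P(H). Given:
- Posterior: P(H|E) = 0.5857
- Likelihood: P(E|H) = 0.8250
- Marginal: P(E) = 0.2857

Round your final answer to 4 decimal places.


From Bayes' theorem: P(H|E) = P(E|H) × P(H) / P(E)

Rearranging for P(H):
P(H) = P(H|E) × P(E) / P(E|H)
     = 0.5857 × 0.2857 / 0.8250
     = 0.16733449 / 0.8250
     = 0.2028


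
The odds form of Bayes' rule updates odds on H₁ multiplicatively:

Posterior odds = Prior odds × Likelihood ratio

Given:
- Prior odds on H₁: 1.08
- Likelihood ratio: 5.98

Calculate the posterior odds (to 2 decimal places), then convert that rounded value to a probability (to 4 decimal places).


Step 1: Calculate posterior odds
Posterior odds = Prior odds × LR
               = 1.08 × 5.98
               = 6.46

Step 2: Convert to probability
P(H₁|E) = Posterior odds / (1 + Posterior odds)
       = 6.46 / (1 + 6.46)
       = 6.46 / 7.46
       = 0.8660

The evidence increased P(H₁) from 0.5192 to 0.8660.


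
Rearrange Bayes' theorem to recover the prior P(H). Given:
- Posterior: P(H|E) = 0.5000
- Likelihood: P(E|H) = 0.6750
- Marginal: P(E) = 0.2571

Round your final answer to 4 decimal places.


From Bayes' theorem: P(H|E) = P(E|H) × P(H) / P(E)

Rearranging for P(H):
P(H) = P(H|E) × P(E) / P(E|H)
     = 0.5000 × 0.2571 / 0.6750
     = 0.12855000 / 0.6750
     = 0.1904


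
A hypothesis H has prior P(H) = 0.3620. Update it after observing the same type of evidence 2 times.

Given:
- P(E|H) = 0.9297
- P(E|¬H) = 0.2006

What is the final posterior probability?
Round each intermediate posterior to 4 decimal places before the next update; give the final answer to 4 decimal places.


Sequential Bayesian updating:

Initial prior: P(H) = 0.3620

Update 1:
  P(E) = 0.9297 × 0.3620 + 0.2006 × 0.6380 = 0.33655140 + 0.12798280 = 0.46453420
  P(H|E) = 0.33655140 / 0.46453420 = 0.7245

Update 2:
  P(E) = 0.9297 × 0.7245 + 0.2006 × 0.2755 = 0.67356765 + 0.05526530 = 0.72883295
  P(H|E) = 0.67356765 / 0.72883295 = 0.9242

Final posterior: 0.9242


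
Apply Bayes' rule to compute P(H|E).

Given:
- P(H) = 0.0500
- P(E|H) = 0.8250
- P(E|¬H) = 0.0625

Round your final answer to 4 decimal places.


Bayes' theorem: P(H|E) = P(E|H) × P(H) / P(E)

Step 1: Calculate P(E) using law of total probability
P(E) = P(E|H)P(H) + P(E|¬H)P(¬H)
     = 0.8250 × 0.0500 + 0.0625 × 0.9500
     = 0.04125000 + 0.05937500
     = 0.10062500

Step 2: Apply Bayes' theorem
P(H|E) = P(E|H) × P(H) / P(E)
       = 0.04125000 / 0.10062500
       = 0.4099


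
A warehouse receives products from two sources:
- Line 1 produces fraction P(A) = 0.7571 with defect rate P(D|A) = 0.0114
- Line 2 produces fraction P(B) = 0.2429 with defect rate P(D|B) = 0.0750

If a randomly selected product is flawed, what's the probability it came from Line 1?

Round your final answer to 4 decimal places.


Let A = from Line 1, D = flawed

Given:
- P(A) = 0.7571, P(B) = 0.2429
- P(D|A) = 0.0114, P(D|B) = 0.0750

Step 1: Find P(D)
P(D) = P(D|A)P(A) + P(D|B)P(B)
     = 0.0114 × 0.7571 + 0.0750 × 0.2429
     = 0.00863094 + 0.01821750
     = 0.02684844

Step 2: Apply Bayes' theorem
P(A|D) = P(D|A)P(A) / P(D)
       = 0.00863094 / 0.02684844
       = 0.3215


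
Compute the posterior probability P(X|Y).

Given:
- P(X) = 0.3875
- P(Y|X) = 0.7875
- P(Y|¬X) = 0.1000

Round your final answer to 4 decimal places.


Bayes' theorem: P(X|Y) = P(Y|X) × P(X) / P(Y)

Step 1: Calculate P(Y) using law of total probability
P(Y) = P(Y|X)P(X) + P(Y|¬X)P(¬X)
     = 0.7875 × 0.3875 + 0.1000 × 0.6125
     = 0.30515625 + 0.06125000
     = 0.36640625

Step 2: Apply Bayes' theorem
P(X|Y) = P(Y|X) × P(X) / P(Y)
       = 0.30515625 / 0.36640625
       = 0.8328


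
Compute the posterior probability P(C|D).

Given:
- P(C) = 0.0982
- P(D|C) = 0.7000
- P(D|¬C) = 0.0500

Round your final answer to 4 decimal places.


Bayes' theorem: P(C|D) = P(D|C) × P(C) / P(D)

Step 1: Calculate P(D) using law of total probability
P(D) = P(D|C)P(C) + P(D|¬C)P(¬C)
     = 0.7000 × 0.0982 + 0.0500 × 0.9018
     = 0.06874000 + 0.04509000
     = 0.11383000

Step 2: Apply Bayes' theorem
P(C|D) = P(D|C) × P(C) / P(D)
       = 0.06874000 / 0.11383000
       = 0.6039


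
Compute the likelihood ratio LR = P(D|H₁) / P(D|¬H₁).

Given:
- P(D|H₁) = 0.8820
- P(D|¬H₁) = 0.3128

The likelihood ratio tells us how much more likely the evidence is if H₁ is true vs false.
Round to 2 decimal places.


Likelihood Ratio (LR) = P(D|H₁) / P(D|¬H₁)

LR = 0.8820 / 0.3128
   = 2.82

The evidence is 2.82 times more likely if H₁ is true than if H₁ is false.
LR > 1, so observing D raises the odds in favor of H₁.
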